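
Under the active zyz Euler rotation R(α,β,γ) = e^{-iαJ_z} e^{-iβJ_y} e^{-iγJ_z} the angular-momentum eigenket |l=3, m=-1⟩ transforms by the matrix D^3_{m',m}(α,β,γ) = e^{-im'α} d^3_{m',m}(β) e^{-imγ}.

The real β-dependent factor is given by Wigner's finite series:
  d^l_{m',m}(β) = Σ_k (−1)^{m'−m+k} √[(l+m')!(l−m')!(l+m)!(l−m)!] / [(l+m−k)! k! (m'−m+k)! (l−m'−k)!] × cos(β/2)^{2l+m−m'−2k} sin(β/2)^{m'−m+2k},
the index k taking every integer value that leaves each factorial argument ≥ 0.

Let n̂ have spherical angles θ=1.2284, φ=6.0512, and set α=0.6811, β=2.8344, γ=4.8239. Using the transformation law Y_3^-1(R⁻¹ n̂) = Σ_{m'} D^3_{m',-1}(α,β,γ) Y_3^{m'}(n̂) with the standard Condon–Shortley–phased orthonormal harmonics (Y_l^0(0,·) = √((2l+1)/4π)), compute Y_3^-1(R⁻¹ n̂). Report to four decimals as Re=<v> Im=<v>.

Re=-0.1930 Im=-0.2106

Need the full column D^3_{m',-1} for m'=−3..3 at α=0.6811, β=2.8344, γ=4.8239.
cos(β/2)=0.152993, sin(β/2)=0.988227
d^3_{-3,-1}: single k=2 term ⇒ +0.002072;  D = +0.001729+0.001143i
d^3_{-2,-1}: k∈[1..2] ⇒ +0.000262 -0.021858 = -0.021596;  D = -0.021495+0.002093i
d^3_{-1,-1}: k∈[0..2] ⇒ +0.000013 -0.004280 +0.133944 = +0.129676;  D = +0.092354-0.091031i
d^3_{0,-1}: k∈[0..2] ⇒ -0.000287 +0.035917 -0.499513 = -0.463883;  D = -0.051621+0.461002i
d^3_{1,-1}: k∈[0..2] ⇒ +0.003210 -0.178592 +0.931410 = +0.756029;  D = -0.407716-0.636669i
d^3_{2,-1}: k∈[0..1] ⇒ -0.021858 +0.455991 = +0.434132;  D = -0.412079-0.136608i
d^3_{3,-1}: single k=0 term ⇒ +0.086460;  D = -0.080888+0.030538i
Y_3^{m'}(θ=1.2284,φ=6.0512) and Σ D·Y over m':
  (+0.0017+0.0011i)·(+0.2676+0.2236i)  (-0.0215+0.0021i)·(+0.2723+0.1362i)  (+0.0924-0.0910i)·(-0.1293-0.0305i)  (-0.0516+0.4610i)·(-0.3053+0.0000i)  (-0.4077-0.6367i)·(+0.1293-0.0305i)  (-0.4121-0.1366i)·(+0.2723-0.1362i)  (-0.0809+0.0305i)·(-0.2676+0.2236i)
Y_3^-1(R⁻¹ n̂) = -0.193034-0.210608i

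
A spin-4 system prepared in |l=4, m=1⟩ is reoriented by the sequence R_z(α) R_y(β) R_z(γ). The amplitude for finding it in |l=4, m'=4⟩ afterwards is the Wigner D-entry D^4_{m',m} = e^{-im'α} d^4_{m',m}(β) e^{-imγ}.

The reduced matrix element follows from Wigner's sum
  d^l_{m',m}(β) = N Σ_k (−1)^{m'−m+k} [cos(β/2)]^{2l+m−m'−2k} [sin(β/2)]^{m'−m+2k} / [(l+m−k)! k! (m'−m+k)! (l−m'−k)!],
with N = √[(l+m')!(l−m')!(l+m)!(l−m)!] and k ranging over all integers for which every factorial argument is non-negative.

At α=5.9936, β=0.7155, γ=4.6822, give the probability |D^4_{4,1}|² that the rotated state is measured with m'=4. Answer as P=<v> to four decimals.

P=0.0537

First d^4_{4,1}(β=0.7155), then the phase factors e^{-i(4)α} and e^{-i(1)γ}:
c=cos(0.7155/2)=0.936687, s=sin(0.7155/2)=0.350168; N=√[40320·1·120·6]=5387.986637
k: max(0,(1)−(4))=0 … min(4+(1),4−(4))=0
  k=0: (−1)^3·5387.9866/(720)·0.9367^5·0.3502^3 = -0.231683
d^4_{4,1}(0.7155) = -0.231683
|D^4_{4,1}|² = |d^4_{4,1}(β)|² = (-0.231683)² = 0.053677 (the z-rotation phases have unit modulus)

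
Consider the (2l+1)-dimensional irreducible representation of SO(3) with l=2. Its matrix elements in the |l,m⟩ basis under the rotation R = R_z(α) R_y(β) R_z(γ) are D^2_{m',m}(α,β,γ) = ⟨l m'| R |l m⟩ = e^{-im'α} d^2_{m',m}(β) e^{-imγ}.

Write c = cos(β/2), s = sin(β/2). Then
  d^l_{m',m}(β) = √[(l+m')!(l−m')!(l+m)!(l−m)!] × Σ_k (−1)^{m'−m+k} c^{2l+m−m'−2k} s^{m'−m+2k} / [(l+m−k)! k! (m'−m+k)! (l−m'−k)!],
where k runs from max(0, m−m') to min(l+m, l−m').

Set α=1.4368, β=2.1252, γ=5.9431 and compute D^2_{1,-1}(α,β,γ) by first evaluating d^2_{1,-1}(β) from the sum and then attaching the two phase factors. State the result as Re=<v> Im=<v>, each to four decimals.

First d^2_{1,-1}(β=2.1252), then the phase factors e^{-i(1)α} and e^{-i(-1)γ}:
With c≡cos(β/2)=0.486602 and s≡sin(β/2)=0.873624, N=[6·1·1·6]^{1/2}=6.000000
Admissible k: 0..1 (factorial args all ≥0)
  k=0: (−1)^2·6.0000/(2)·0.4866^2·0.8736^2 = +0.542149
  k=1: (−1)^3·6.0000/(6)·0.4866^0·0.8736^4 = -0.582502
d^2_{1,-1}(2.1252) = +0.542149 -0.582502 = -0.040353
D = (+0.133596-0.991036i)·(-0.040353)·(+0.942726-0.333568i) = +0.008258+0.039500i

Re=0.0083 Im=0.0395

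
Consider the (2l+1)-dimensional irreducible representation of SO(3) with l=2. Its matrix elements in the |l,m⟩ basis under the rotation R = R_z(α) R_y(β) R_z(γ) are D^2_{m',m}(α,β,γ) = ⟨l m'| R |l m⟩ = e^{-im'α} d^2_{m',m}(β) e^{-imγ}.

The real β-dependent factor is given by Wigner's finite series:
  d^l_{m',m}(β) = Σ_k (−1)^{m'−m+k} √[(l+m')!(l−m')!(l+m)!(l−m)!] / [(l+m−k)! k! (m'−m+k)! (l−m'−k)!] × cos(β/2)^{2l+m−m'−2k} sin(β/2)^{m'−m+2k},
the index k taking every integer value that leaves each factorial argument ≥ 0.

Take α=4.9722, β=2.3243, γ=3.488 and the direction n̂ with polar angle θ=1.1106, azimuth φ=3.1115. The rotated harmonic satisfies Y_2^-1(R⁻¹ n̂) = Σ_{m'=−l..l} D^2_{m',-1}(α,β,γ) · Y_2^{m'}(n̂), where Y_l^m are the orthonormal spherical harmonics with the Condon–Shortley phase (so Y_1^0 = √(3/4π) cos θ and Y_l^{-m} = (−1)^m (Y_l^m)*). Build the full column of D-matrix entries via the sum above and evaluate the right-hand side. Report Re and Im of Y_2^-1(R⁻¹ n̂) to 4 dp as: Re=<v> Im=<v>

Re=-0.1635 Im=0.2870

Need the full column D^2_{m',-1} for m'=−2..2 at α=4.9722, β=2.3243, γ=3.488.
cos(β/2)=0.397367, sin(β/2)=0.917660
d^2_{-2,-1}: single k=1 term ⇒ +0.115157;  D = +0.074605+0.087722i
d^2_{-1,-1}: k∈[0..1] ⇒ +0.024933 -0.398905 = -0.373972;  D = +0.213076-0.307333i
d^2_{0,-1}: k∈[0..1] ⇒ -0.141037 +0.752164 = +0.611127;  D = -0.574825-0.207490i
d^2_{1,-1}: k∈[0..1] ⇒ +0.398905 -0.709131 = -0.310226;  D = -0.026831+0.309064i
d^2_{2,-1}: single k=0 term ⇒ -0.614140;  D = -0.604950+0.105847i
Y_2^{m'}(θ=1.1106,φ=3.1115) and Σ D·Y over m':
  (+0.0746+0.0877i)·(+0.3095+0.0187i)  (+0.2131-0.3073i)·(-0.3073-0.0092i)  (-0.5748-0.2075i)·(-0.1288+0.0000i)  (-0.0268+0.3091i)·(+0.3073-0.0092i)  (-0.6049+0.1058i)·(+0.3095-0.0187i)
Y_2^-1(R⁻¹ n̂) = -0.163500+0.286985i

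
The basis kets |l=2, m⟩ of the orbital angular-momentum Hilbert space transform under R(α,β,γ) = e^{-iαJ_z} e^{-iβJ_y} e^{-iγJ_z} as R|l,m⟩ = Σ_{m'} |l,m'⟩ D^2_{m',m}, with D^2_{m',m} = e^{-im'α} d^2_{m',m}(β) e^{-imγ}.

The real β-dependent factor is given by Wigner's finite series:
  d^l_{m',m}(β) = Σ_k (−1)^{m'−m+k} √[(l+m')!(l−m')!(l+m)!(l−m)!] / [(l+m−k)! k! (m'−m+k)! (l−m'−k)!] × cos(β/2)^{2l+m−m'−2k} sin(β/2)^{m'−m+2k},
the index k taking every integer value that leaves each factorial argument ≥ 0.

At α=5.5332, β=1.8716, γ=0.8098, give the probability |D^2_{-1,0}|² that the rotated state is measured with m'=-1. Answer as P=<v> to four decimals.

Split into d^2_{-1,0}(β=1.8716) × two z-phases.
With c≡cos(β/2)=0.593175 and s≡sin(β/2)=0.805074, N=[1·6·2·2]^{1/2}=4.898979
Admissible k: 1..2 (factorial args all ≥0)
  k=1: (−1)^0·4.8990/(2)·0.5932^3·0.8051^1 = +0.411584
  k=2: (−1)^1·4.8990/(2)·0.5932^1·0.8051^3 = -0.758168
d^2_{-1,0}(1.8716) = +0.411584 -0.758168 = -0.346583
|D^2_{-1,0}|² = |d^2_{-1,0}(β)|² = (-0.346583)² = 0.120120 (the z-rotation phases have unit modulus)

P=0.1201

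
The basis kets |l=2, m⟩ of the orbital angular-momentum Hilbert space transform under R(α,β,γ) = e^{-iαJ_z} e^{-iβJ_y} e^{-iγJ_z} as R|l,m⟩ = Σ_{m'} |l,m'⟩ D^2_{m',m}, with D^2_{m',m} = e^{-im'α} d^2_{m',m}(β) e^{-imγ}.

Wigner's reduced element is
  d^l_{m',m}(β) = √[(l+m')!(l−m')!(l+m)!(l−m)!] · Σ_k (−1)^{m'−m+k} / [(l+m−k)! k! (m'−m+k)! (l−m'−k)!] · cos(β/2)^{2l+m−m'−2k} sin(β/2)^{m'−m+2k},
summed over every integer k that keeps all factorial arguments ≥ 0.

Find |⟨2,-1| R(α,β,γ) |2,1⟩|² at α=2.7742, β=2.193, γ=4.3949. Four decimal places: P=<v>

P=0.0172

D^2_{-1,1}(2.7742,2.193,4.3949) = e^{-i·-1·2.7742}·d^2_{-1,1}(2.193)·e^{-i·1·4.3949}. Compute d first:
c=cos(2.193/2)=0.456713, s=sin(2.193/2)=0.889614; N=√[1·6·6·1]=6.000000
The bounds max(0,m−m')=2 and min(l+m,l−m')=3 give 2 terms
  k=2: (−1)^0·6.0000/(2)·0.4567^2·0.8896^2 = +0.495234
  k=3: (−1)^1·6.0000/(6)·0.4567^0·0.8896^4 = -0.626336
d^2_{-1,1}(2.193) = +0.495234 -0.626336 = -0.131101
|D^2_{-1,1}|² = |d^2_{-1,1}(β)|² = (-0.131101)² = 0.017188 (the z-rotation phases have unit modulus)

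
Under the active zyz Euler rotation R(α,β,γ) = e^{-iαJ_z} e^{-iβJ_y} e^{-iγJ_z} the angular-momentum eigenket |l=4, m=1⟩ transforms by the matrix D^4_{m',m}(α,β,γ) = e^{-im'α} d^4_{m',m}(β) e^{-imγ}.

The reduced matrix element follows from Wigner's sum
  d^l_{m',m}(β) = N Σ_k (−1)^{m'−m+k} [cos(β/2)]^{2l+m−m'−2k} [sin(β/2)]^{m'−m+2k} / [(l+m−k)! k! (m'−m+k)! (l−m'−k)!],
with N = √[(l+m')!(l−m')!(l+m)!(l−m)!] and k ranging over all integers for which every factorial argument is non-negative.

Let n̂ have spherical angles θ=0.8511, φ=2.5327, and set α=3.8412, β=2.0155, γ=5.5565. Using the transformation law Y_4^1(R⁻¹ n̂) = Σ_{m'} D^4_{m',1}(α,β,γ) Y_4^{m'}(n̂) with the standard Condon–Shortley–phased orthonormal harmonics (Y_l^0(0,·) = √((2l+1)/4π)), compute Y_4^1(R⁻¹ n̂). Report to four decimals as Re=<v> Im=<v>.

Re=0.0037 Im=0.1476

Need the full column D^4_{m',1} for m'=−4..4 at α=3.8412, β=2.0155, γ=5.5565.
cos(β/2)=0.533765, sin(β/2)=0.845633
d^4_{-4,1}: single k=5 term ⇒ +0.492100;  D = -0.456350-0.184138i
d^4_{-3,1}: k∈[4..5] ⇒ +0.549093 -0.826916 = -0.277823;  D = -0.264059+0.086361i
d^4_{-2,1}: k∈[3..5] ⇒ +0.370519 -1.394972 +0.700261 = -0.324193;  D = +0.170860-0.275514i
d^4_{-1,1}: k∈[2..5] ⇒ +0.165372 -1.245227 +1.562725 -0.261490 = +0.221380;  D = -0.031879-0.219073i
d^4_{0,1}: k∈[1..4] ⇒ +0.046682 -0.703010 +1.764516 -0.738139 = +0.370048;  D = +0.276567+0.245858i
d^4_{1,1}: k∈[0..3] ⇒ +0.006589 -0.248059 +1.245227 -1.041817 = -0.038060;  D = +0.038046+0.001030i
d^4_{2,1}: k∈[0..2] ⇒ -0.044286 +0.555778 -0.929981 = -0.418489;  D = -0.327363+0.260705i
d^4_{3,1}: k∈[0..1] ⇒ +0.131260 -0.549093 = -0.417833;  D = +0.082462-0.409615i
d^4_{4,1}: single k=0 term ⇒ -0.196060;  D = +0.094159+0.171970i
Y_4^{m'}(θ=0.8511,φ=2.5327) and Σ D·Y over m':
  (-0.4564-0.1841i)·(-0.1077+0.0918i)  (-0.2641+0.0864i)·(+0.0888-0.3394i)  (+0.1709-0.2755i)·(+0.1335+0.3624i)  (-0.0319-0.2191i)·(-0.0080-0.0056i)  (+0.2766+0.2459i)·(-0.3626+0.0000i)  (+0.0380+0.0010i)·(+0.0080-0.0056i)  (-0.3274+0.2607i)·(+0.1335-0.3624i)  (+0.0825-0.4096i)·(-0.0888-0.3394i)  (+0.0942+0.1720i)·(-0.1077-0.0918i)
Y_4^1(R⁻¹ n̂) = +0.003694+0.147593i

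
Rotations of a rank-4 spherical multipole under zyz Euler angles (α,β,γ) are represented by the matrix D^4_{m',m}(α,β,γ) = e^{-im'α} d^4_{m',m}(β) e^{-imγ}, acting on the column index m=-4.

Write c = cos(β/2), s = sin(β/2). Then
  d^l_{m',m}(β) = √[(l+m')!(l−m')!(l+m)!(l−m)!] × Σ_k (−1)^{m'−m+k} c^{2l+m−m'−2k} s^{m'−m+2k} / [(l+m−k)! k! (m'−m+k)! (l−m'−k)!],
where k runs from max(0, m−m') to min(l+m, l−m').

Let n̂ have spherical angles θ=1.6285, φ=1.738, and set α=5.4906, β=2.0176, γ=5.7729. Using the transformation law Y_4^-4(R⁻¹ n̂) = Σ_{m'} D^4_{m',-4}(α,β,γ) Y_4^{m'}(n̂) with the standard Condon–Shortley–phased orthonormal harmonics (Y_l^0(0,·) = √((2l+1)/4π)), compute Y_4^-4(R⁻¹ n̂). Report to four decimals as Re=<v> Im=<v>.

Need the full column D^4_{m',-4} for m'=−4..4 at α=5.4906, β=2.0176, γ=5.7729.
cos(β/2)=0.532877, sin(β/2)=0.846193
d^4_{-4,-4}: single k=0 term ⇒ +0.006501;  D = +0.003112+0.005708i
d^4_{-3,-4}: single k=0 term ⇒ -0.029201;  D = +0.008448-0.027953i
d^4_{-2,-4}: single k=0 term ⇒ +0.086752;  D = -0.076758+0.040423i
d^4_{-1,-4}: single k=0 term ⇒ -0.194821;  D = +0.185661+0.059036i
d^4_{0,-4}: single k=0 term ⇒ +0.345886;  D = -0.156753-0.308327i
d^4_{1,-4}: single k=0 term ⇒ -0.491271;  D = -0.155582+0.465984i
d^4_{2,-4}: single k=0 term ⇒ +0.551631;  D = +0.495273-0.242902i
d^4_{3,-4}: single k=0 term ⇒ -0.468228;  D = -0.441950-0.154653i
d^4_{4,-4}: single k=0 term ⇒ +0.262879;  D = +0.112350+0.237661i
Y_4^{m'}(θ=1.6285,φ=1.738) and Σ D·Y over m':
  (+0.0031+0.0057i)·(+0.3449-0.2726i)  (+0.0084-0.0280i)·(-0.0345-0.0630i)  (-0.0768+0.0404i)·(+0.3076-0.1069i)  (+0.1857+0.0590i)·(-0.0135-0.0800i)  (-0.1568-0.3083i)·(+0.3068+0.0000i)  (-0.1556+0.4660i)·(+0.0135-0.0800i)  (+0.4953-0.2429i)·(+0.3076+0.1069i)  (-0.4420-0.1547i)·(+0.0345-0.0630i)  (+0.1123+0.2377i)·(+0.3449+0.2726i)
Y_4^-4(R⁻¹ n̂) = +0.097835+0.043969i

Re=0.0978 Im=0.0440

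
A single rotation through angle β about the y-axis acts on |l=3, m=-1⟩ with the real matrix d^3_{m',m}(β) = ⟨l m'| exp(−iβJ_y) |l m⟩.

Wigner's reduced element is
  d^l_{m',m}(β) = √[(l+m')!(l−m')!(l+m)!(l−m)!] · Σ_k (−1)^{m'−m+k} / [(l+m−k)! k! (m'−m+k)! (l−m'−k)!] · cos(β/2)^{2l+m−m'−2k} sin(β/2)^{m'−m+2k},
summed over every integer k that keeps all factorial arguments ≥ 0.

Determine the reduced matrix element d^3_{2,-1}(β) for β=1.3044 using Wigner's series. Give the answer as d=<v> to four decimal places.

d^3_{2,-1}(β=1.3044) via Wigner's sum:
Half-angle: c=0.794750, s=0.606936. N=√(120·1·2·24)=75.894664
The bounds max(0,m−m')=0 and min(l+m,l−m')=1 give 2 terms
  k=0: (−1)^3·75.8947/(12)·0.7948^3·0.6069^3 = -0.709826
  k=1: (−1)^4·75.8947/(24)·0.7948^1·0.6069^5 = +0.206989
d^3_{2,-1}(1.3044) = -0.709826 +0.206989 = -0.502837

d=-0.5028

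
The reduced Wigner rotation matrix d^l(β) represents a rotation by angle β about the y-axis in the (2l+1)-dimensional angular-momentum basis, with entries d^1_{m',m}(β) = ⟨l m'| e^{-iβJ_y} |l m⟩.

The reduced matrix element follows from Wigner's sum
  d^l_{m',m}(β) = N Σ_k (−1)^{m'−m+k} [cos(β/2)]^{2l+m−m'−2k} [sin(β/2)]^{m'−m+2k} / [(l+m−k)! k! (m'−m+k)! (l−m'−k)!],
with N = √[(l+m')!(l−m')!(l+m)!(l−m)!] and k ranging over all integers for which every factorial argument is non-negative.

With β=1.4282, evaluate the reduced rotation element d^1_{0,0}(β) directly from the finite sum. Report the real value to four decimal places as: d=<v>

d=0.1421

d^1_{0,0}(β=1.4282) via Wigner's sum:
With c≡cos(β/2)=0.755683 and s≡sin(β/2)=0.654938, N=[1·1·1·1]^{1/2}=1.000000
k∈{0,1} keeps every argument non-negative
  k=0: (−1)^0·1.0000/(1)·0.7557^2·0.6549^0 = +0.571057
  k=1: (−1)^1·1.0000/(1)·0.7557^0·0.6549^2 = -0.428943
d^1_{0,0}(1.4282) = +0.571057 -0.428943 = +0.142114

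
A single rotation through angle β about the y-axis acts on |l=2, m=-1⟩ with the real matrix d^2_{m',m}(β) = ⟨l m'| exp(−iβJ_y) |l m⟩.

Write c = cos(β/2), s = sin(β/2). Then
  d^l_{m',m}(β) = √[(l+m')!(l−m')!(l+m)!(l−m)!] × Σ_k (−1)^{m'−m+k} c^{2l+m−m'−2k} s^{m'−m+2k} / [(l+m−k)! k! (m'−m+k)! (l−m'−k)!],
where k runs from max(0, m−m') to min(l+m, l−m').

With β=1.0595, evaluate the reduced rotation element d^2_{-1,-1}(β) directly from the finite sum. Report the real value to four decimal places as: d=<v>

d=-0.0159

d^2_{-1,-1}(β=1.0595) via Wigner's sum:
Half-angle: c=0.862933, s=0.505318. N=√(1·6·1·6)=6.000000
k: max(0,(-1)−(-1))=0 … min(2+(-1),2−(-1))=1
  k=0: (−1)^0·6.0000/(6)·0.8629^4·0.5053^0 = +0.554510
  k=1: (−1)^1·6.0000/(2)·0.8629^2·0.5053^2 = -0.570433
d^2_{-1,-1}(1.0595) = +0.554510 -0.570433 = -0.015923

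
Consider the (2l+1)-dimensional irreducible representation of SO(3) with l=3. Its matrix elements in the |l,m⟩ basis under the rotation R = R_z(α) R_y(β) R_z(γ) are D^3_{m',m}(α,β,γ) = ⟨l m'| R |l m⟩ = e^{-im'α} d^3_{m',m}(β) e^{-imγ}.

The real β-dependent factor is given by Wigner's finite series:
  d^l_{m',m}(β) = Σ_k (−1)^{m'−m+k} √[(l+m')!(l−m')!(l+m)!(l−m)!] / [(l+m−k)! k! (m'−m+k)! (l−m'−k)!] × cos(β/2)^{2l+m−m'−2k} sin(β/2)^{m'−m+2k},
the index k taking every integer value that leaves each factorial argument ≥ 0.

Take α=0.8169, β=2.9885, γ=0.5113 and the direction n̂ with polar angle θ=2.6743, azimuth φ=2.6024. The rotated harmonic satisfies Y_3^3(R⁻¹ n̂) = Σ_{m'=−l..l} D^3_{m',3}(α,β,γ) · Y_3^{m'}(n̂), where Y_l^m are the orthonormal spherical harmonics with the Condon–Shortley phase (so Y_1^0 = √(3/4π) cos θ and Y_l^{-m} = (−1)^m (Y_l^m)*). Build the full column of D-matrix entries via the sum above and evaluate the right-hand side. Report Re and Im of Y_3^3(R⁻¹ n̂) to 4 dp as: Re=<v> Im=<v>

Re=0.0080 Im=-0.0506

Need the full column D^3_{m',3} for m'=−3..3 at α=0.8169, β=2.9885, γ=0.5113.
cos(β/2)=0.076472, sin(β/2)=0.997072
d^3_{-3,3}: single k=6 term ⇒ +0.982559;  D = +0.597752+0.779816i
d^3_{-2,3}: single k=5 term ⇒ +0.184590;  D = +0.183670+0.018410i
d^3_{-1,3}: single k=4 term ⇒ +0.022385;  D = +0.016873-0.014710i
d^3_{0,3}: single k=3 term ⇒ +0.001982;  D = +0.000073-0.001981i
d^3_{1,3}: single k=2 term ⇒ +0.000132;  D = -0.000093-0.000094i
d^3_{2,3}: single k=1 term ⇒ +0.000006;  D = -0.000006+0.000000i
d^3_{3,3}: single k=0 term ⇒ +0.000000;  D = -0.000000+0.000000i
Y_3^{m'}(θ=2.6743,φ=2.6024) and Σ D·Y over m':
  (+0.5978+0.7798i)·(+0.0018-0.0381i)  (+0.1837+0.0184i)·(-0.0875-0.1632i)  (+0.0169-0.0147i)·(-0.3730-0.2232i)  (+0.0001-0.0020i)·(-0.3283+0.0000i)  (-0.0001-0.0001i)·(+0.3730-0.2232i)  (-0.0000+0.0000i)·(-0.0875+0.1632i)  (-0.0000+0.0000i)·(-0.0018-0.0381i)
Y_3^3(R⁻¹ n̂) = +0.008048-0.050604i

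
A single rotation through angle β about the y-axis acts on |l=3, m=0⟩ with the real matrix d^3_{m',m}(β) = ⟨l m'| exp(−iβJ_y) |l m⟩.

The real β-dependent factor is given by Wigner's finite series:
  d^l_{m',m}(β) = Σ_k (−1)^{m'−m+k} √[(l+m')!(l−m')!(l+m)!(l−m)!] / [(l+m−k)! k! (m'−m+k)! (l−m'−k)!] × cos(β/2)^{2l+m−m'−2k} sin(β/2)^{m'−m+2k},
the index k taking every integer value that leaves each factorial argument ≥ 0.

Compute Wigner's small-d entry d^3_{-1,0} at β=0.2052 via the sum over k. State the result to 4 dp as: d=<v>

d^3_{-1,0}(β=0.2052) via Wigner's sum:
c=cos(0.2052/2)=0.994741, s=sin(0.2052/2)=0.102420; N=√[2·24·6·6]=41.569219
Admissible k: 1..3 (factorial args all ≥0)
  k=1: (−1)^0·41.5692/(12)·0.9947^5·0.1024^1 = +0.345562
  k=2: (−1)^1·41.5692/(4)·0.9947^3·0.1024^3 = -0.010990
  k=3: (−1)^2·41.5692/(12)·0.9947^1·0.1024^5 = +0.000039
d^3_{-1,0}(0.2052) = +0.345562 -0.010990 +0.000039 = +0.334611

d=0.3346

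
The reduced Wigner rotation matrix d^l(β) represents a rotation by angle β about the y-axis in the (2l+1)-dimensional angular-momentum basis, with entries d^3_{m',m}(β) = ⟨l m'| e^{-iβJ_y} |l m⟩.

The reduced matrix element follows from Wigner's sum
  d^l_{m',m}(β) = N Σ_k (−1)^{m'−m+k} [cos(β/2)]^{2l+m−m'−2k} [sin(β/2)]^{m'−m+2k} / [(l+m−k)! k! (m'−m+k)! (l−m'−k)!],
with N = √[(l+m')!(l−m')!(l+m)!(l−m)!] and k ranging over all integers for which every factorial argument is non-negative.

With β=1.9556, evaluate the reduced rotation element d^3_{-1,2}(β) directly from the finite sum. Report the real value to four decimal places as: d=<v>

d=-0.0636

d^3_{-1,2}(β=1.9556) via Wigner's sum:
Half-angle: c=0.558848, s=0.829270. N=√(2·24·120·1)=75.894664
k∈{3,4} keeps every argument non-negative
  k=3: (−1)^0·75.8947/(12)·0.5588^3·0.8293^3 = +0.629505
  k=4: (−1)^1·75.8947/(24)·0.5588^1·0.8293^5 = -0.693064
d^3_{-1,2}(1.9556) = +0.629505 -0.693064 = -0.063559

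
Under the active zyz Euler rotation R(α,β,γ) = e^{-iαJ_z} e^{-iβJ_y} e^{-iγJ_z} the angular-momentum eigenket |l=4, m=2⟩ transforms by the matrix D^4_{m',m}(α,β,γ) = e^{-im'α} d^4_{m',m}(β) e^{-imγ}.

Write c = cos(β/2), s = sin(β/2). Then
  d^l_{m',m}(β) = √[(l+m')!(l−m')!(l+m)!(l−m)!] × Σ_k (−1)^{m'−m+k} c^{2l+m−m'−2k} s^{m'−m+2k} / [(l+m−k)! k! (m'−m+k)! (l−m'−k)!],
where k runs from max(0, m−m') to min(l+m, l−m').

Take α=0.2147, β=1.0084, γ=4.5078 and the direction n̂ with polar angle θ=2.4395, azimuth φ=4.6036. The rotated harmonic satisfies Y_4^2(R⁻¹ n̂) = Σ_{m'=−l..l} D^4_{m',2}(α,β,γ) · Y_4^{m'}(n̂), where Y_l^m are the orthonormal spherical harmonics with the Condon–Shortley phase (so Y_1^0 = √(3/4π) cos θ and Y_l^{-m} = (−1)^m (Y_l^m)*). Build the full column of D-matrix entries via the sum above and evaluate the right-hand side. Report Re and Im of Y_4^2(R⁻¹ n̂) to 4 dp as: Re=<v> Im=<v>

Need the full column D^4_{m',2} for m'=−4..4 at α=0.2147, β=1.0084, γ=4.5078.
cos(β/2)=0.875561, sin(β/2)=0.483107
d^4_{-4,2}: single k=6 term ⇒ +0.051572;  D = -0.015379-0.049225i
d^4_{-3,2}: k∈[5..6] ⇒ +0.198272 -0.020121 = +0.178151;  D = -0.088136-0.154822i
d^4_{-2,2}: k∈[4..6] ⇒ +0.480188 -0.116954 +0.002967 = +0.366201;  D = -0.244813-0.272341i
d^4_{-1,2}: k∈[3..5] ⇒ +0.820499 -0.374700 +0.022815 = +0.468615;  D = -0.380337-0.273759i
d^4_{0,2}: k∈[2..4] ⇒ +0.997533 -0.809860 +0.092460 = +0.280133;  D = -0.257008-0.111453i
d^4_{1,2}: k∈[1..3] ⇒ +0.808510 -1.230748 +0.249800 = -0.172439;  D = +0.169188+0.033325i
d^4_{2,2}: k∈[0..2] ⇒ +0.345376 -1.261791 +0.480188 = -0.436227;  D = +0.436138-0.008821i
d^4_{3,2}: k∈[0..1] ⇒ -0.713039 +0.651251 = -0.061788;  D = +0.060091-0.014382i
d^4_{4,2}: single k=0 term ⇒ +0.556397;  D = -0.501098+0.241824i
Y_4^{m'}(θ=2.4395,φ=4.6036) and Σ D·Y over m':
  (-0.0154-0.0492i)·(+0.0698+0.0325i)  (-0.0881-0.1548i)·(-0.0825+0.2438i)  (-0.2448-0.2723i)·(-0.4197-0.0928i)  (-0.3803-0.2738i)·(+0.0274-0.2505i)  (-0.2570-0.1115i)·(-0.2745+0.0000i)  (+0.1692+0.0333i)·(-0.0274-0.2505i)  (+0.4361-0.0088i)·(-0.4197+0.0928i)  (+0.0601-0.0144i)·(+0.0825+0.2438i)  (-0.5011+0.2418i)·(+0.0698-0.0325i)
Y_4^2(R⁻¹ n̂) = -0.082592+0.290219i

Re=-0.0826 Im=0.2902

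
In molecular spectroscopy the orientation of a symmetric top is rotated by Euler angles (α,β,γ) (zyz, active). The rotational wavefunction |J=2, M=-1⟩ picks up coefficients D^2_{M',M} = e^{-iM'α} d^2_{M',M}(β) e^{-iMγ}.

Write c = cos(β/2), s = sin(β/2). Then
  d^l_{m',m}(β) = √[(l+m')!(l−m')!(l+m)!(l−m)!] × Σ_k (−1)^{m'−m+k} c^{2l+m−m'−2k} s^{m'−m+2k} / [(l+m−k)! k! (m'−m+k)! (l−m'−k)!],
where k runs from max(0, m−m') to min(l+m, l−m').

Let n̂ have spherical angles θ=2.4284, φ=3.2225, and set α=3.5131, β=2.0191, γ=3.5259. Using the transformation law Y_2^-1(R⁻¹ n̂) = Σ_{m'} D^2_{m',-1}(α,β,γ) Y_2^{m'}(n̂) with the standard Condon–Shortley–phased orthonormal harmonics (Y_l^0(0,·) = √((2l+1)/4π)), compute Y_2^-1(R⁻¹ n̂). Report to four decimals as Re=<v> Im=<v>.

Re=-0.2136 Im=-0.2258

Need the full column D^2_{m',-1} for m'=−2..2 at α=3.5131, β=2.0191, γ=3.5259.
cos(β/2)=0.532242, sin(β/2)=0.846592
d^2_{-2,-1}: single k=1 term ⇒ +0.255288;  D = -0.109539-0.230593i
d^2_{-1,-1}: k∈[0..1] ⇒ +0.080248 -0.609099 = -0.528851;  D = -0.384852-0.362729i
d^2_{0,-1}: k∈[0..1] ⇒ -0.312663 +0.791057 = +0.478394;  D = -0.443499-0.179358i
d^2_{1,-1}: k∈[0..1] ⇒ +0.609099 -0.513686 = +0.095413;  D = +0.095405+0.001221i
d^2_{2,-1}: single k=0 term ⇒ -0.645895;  D = +0.604785-0.226751i
Y_2^{m'}(θ=2.4284,φ=3.2225) and Σ D·Y over m':
  (-0.1095-0.2306i)·(+0.1632-0.0266i)  (-0.3849-0.3627i)·(+0.3810-0.0309i)  (-0.4435-0.1794i)·(+0.2258+0.0000i)  (+0.0954+0.0012i)·(-0.3810-0.0309i)  (+0.6048-0.2268i)·(+0.1632+0.0266i)
Y_2^-1(R⁻¹ n̂) = -0.213566-0.225822i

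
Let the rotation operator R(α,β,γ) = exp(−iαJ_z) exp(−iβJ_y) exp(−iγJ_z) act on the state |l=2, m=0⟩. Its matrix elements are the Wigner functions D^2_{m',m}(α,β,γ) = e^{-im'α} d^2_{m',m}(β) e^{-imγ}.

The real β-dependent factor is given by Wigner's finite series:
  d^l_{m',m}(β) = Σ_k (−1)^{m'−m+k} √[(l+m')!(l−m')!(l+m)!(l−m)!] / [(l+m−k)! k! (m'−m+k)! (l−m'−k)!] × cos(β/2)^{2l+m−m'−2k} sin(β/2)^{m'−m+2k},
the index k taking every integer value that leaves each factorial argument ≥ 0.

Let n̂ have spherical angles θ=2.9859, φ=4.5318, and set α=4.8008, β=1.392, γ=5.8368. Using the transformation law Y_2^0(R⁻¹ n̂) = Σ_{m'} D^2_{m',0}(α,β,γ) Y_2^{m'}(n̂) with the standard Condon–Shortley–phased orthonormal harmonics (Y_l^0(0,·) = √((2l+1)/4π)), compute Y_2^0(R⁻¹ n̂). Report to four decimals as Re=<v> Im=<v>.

Need the full column D^2_{m',0} for m'=−2..2 at α=4.8008, β=1.392, γ=5.8368.
cos(β/2)=0.767413, sin(β/2)=0.641153
d^2_{-2,0}: single k=2 term ⇒ +0.593004;  D = -0.583757-0.104311i
d^2_{-1,0}: k∈[1..2] ⇒ +0.709782 -0.495439 = +0.214343;  D = +0.018926-0.213506i
d^2_{0,0}: k∈[0..2] ⇒ +0.346830 -0.968371 +0.168985 = -0.452557;  D = -0.452557+0.000000i
d^2_{1,0}: k∈[0..1] ⇒ -0.709782 +0.495439 = -0.214343;  D = -0.018926-0.213506i
d^2_{2,0}: single k=0 term ⇒ +0.593004;  D = -0.583757+0.104311i
Y_2^{m'}(θ=2.9859,φ=4.5318) and Σ D·Y over m':
  (-0.5838-0.1043i)·(-0.0087-0.0033i)  (+0.0189-0.2135i)·(+0.0213-0.1164i)  (-0.4526+0.0000i)·(+0.6080+0.0000i)  (-0.0189-0.2135i)·(-0.0213-0.1164i)  (-0.5838+0.1043i)·(-0.0087+0.0033i)
Y_2^0(R⁻¹ n̂) = -0.314618+0.000000i

Re=-0.3146 Im=0.0000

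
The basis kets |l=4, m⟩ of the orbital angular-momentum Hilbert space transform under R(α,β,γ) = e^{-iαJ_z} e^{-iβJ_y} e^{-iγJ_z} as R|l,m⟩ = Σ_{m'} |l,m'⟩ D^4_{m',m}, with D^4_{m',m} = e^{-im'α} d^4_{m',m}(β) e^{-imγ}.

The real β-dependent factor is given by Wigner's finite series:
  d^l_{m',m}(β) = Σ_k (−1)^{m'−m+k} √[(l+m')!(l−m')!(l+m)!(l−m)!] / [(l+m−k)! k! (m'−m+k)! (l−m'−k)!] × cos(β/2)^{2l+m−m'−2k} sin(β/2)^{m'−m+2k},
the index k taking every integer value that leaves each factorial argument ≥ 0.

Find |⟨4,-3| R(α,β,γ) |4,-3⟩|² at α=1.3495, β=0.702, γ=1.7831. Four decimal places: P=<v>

P=0.0014

Split into d^4_{-3,-3}(β=0.702) × two z-phases.
Half-angle: c=0.939029, s=0.343837. N=√(1·5040·1·5040)=5040.000000
The bounds max(0,m−m')=0 and min(l+m,l−m')=1 give 2 terms
  k=0: (−1)^0·5040.0000/(5040)·0.9390^8·0.3438^0 = +0.604552
  k=1: (−1)^1·5040.0000/(720)·0.9390^6·0.3438^2 = -0.567386
d^4_{-3,-3}(0.702) = +0.604552 -0.567386 = +0.037166
|D^4_{-3,-3}|² = |d^4_{-3,-3}(β)|² = (+0.037166)² = 0.001381 (the z-rotation phases have unit modulus)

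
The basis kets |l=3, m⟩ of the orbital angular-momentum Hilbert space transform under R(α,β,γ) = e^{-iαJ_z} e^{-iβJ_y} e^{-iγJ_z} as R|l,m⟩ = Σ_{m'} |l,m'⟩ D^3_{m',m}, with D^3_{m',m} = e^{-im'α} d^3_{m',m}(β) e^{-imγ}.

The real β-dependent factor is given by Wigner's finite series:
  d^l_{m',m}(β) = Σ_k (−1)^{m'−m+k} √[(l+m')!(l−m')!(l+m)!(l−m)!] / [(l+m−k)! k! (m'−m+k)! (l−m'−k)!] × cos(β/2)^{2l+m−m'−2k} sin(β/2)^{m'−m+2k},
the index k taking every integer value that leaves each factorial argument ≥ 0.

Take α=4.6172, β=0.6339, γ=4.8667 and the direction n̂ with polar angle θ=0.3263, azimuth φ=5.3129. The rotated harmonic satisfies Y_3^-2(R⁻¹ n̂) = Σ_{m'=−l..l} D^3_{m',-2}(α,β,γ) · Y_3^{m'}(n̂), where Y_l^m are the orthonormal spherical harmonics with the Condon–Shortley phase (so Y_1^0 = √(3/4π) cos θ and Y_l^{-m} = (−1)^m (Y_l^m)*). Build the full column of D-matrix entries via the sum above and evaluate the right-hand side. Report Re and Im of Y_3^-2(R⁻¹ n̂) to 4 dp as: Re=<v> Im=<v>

Need the full column D^3_{m',-2} for m'=−3..3 at α=4.6172, β=0.6339, γ=4.8667.
cos(β/2)=0.950190, sin(β/2)=0.311670
d^3_{-3,-2}: single k=1 term ⇒ +0.591322;  D = +0.013632-0.591165i
d^3_{-2,-2}: k∈[0..1] ⇒ +0.735976 -0.395915 = +0.340061;  D = +0.337686+0.040117i
d^3_{-1,-2}: k∈[0..1] ⇒ -0.763393 +0.164266 = -0.599127;  D = +0.126905-0.585533i
d^3_{0,-2}: k∈[0..1] ⇒ +0.433704 -0.046662 = +0.387042;  D = -0.368755-0.117562i
d^3_{1,-2}: k∈[0..1] ⇒ -0.164266 +0.008837 = -0.155429;  D = -0.061072+0.142928i
d^3_{2,-2}: k∈[0..1] ⇒ +0.042596 -0.000917 = +0.041680;  D = +0.036597+0.019946i
d^3_{3,-2}: single k=0 term ⇒ -0.006845;  D = +0.003832-0.005672i
Y_3^{m'}(θ=0.3263,φ=5.3129) and Σ D·Y over m':
  (+0.0136-0.5912i)·(-0.0134+0.0031i)  (+0.3377+0.0401i)·(-0.0359+0.0927i)  (+0.1269-0.5855i)·(+0.2041+0.2980i)  (-0.3688-0.1176i)·(+0.5254+0.0000i)  (-0.0611+0.1429i)·(-0.2041+0.2980i)  (+0.0366+0.0199i)·(-0.0359-0.0927i)  (+0.0038-0.0057i)·(+0.0134+0.0031i)
Y_3^-2(R⁻¹ n̂) = -0.037073-0.157156i

Re=-0.0371 Im=-0.1572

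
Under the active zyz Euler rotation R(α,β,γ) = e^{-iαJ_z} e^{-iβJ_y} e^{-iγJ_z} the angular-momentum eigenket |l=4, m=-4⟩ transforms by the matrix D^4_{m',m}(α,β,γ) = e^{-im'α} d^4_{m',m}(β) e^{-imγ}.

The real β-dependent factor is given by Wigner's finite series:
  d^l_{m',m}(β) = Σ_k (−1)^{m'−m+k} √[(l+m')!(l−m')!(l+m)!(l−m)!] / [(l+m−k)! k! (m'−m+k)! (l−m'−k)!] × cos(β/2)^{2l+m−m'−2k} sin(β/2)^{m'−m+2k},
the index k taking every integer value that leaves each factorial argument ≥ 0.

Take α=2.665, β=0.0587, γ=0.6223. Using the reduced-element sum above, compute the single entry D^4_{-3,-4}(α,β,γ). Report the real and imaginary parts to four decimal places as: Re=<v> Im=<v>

Re=0.0405 Im=0.0722

Split into d^4_{-3,-4}(β=0.0587) × two z-phases.
Half-angle: c=0.999569, s=0.029346. N=√(1·5040·1·40320)=14255.272709
k: max(0,(-4)−(-3))=0 … min(4+(-4),4−(-3))=0
  k=0: (−1)^1·14255.2727/(5040)·0.9996^7·0.0293^1 = -0.082753
d^4_{-3,-4}(0.0587) = -0.082753
D = (-0.140551+0.990073i)·(-0.082753)·(-0.794634+0.607089i) = +0.040497+0.072166i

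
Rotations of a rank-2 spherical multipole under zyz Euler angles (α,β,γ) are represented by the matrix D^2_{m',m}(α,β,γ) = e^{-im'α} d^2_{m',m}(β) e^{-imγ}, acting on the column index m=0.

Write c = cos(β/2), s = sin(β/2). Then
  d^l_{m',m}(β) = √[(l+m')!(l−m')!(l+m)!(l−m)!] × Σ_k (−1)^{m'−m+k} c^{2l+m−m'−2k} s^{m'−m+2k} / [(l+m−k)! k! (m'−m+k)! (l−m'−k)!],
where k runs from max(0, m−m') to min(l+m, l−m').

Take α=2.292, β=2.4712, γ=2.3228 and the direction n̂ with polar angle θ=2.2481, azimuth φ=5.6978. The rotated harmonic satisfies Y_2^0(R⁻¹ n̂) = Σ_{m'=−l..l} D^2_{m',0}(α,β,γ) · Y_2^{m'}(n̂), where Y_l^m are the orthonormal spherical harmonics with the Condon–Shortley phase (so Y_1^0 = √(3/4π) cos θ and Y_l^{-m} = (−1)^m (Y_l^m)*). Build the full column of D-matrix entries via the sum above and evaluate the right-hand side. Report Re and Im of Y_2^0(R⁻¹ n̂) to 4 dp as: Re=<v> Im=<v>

Re=-0.3149 Im=0.0000

Need the full column D^2_{m',0} for m'=−2..2 at α=2.292, β=2.4712, γ=2.3228.
cos(β/2)=0.328955, sin(β/2)=0.944346
d^2_{-2,0}: single k=2 term ⇒ +0.236379;  D = -0.030265-0.234434i
d^2_{-1,0}: k∈[1..2] ⇒ +0.082341 -0.678586 = -0.596245;  D = +0.393694-0.447787i
d^2_{0,0}: k∈[0..2] ⇒ +0.011710 -0.386006 +0.795287 = +0.420991;  D = +0.420991+0.000000i
d^2_{1,0}: k∈[0..1] ⇒ -0.082341 +0.678586 = +0.596245;  D = -0.393694-0.447787i
d^2_{2,0}: single k=0 term ⇒ +0.236379;  D = -0.030265+0.234434i
Y_2^{m'}(θ=2.2481,φ=5.6978) and Σ D·Y over m':
  (-0.0303-0.2344i)·(+0.0914+0.2160i)  (+0.3937-0.4478i)·(-0.3145-0.2085i)  (+0.4210+0.0000i)·(+0.0562+0.0000i)  (-0.3937-0.4478i)·(+0.3145-0.2085i)  (-0.0303+0.2344i)·(+0.0914-0.2160i)
Y_2^0(R⁻¹ n̂) = -0.314860+0.000000i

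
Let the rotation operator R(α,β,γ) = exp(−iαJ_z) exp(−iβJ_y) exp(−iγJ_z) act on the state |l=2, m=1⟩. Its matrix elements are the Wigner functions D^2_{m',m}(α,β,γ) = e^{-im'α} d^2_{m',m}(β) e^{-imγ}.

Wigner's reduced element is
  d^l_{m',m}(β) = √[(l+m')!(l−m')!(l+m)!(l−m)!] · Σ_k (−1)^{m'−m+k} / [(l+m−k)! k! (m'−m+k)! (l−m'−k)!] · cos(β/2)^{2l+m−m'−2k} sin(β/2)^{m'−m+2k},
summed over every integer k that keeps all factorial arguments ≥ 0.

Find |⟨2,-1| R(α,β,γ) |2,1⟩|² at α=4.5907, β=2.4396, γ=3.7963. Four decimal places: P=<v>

P=0.2160

First d^2_{-1,1}(β=2.4396), then the phase factors e^{-i(-1)α} and e^{-i(1)γ}:
With c≡cos(β/2)=0.343834 and s≡sin(β/2)=0.939031, N=[1·6·6·1]^{1/2}=6.000000
Admissible k: 2..3 (factorial args all ≥0)
  k=2: (−1)^0·6.0000/(2)·0.3438^2·0.9390^2 = +0.312736
  k=3: (−1)^1·6.0000/(6)·0.3438^0·0.9390^4 = -0.777533
d^2_{-1,1}(2.4396) = +0.312736 -0.777533 = -0.464798
|D^2_{-1,1}|² = |d^2_{-1,1}(β)|² = (-0.464798)² = 0.216037 (the z-rotation phases have unit modulus)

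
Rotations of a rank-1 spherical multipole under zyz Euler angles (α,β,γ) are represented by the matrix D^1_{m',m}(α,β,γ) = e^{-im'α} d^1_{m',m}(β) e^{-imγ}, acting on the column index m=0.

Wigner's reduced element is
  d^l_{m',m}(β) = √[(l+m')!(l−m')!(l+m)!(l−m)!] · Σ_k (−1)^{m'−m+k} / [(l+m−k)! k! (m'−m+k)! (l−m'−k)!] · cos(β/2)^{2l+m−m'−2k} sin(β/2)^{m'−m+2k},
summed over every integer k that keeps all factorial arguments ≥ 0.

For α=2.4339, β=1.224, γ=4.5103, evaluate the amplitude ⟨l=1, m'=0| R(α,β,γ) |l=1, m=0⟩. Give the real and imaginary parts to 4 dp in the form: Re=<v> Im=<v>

Re=0.3399 Im=0.0000

Split into d^1_{0,0}(β=1.224) × two z-phases.
With c≡cos(β/2)=0.818501 and s≡sin(β/2)=0.574506, N=[1·1·1·1]^{1/2}=1.000000
k∈{0,1} keeps every argument non-negative
  k=0: (−1)^0·1.0000/(1)·0.8185^2·0.5745^0 = +0.669943
  k=1: (−1)^1·1.0000/(1)·0.8185^0·0.5745^2 = -0.330057
d^1_{0,0}(1.224) = +0.669943 -0.330057 = +0.339887
Phases: e^{-i·(0)·2.4339}=+1.000000+0.000000i, e^{-i·(0)·4.5103}=+1.000000+0.000000i ⇒ D=+0.339887+0.000000i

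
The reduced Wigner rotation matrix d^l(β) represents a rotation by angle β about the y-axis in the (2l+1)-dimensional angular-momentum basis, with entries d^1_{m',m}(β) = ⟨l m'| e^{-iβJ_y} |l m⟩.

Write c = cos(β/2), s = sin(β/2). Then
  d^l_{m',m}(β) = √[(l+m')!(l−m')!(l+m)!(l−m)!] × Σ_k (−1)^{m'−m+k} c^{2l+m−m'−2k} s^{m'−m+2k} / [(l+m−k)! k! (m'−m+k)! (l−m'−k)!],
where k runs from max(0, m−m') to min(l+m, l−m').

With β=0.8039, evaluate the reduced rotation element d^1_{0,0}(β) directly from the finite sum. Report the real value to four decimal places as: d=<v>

d=0.6939

d^1_{0,0}(β=0.8039) via Wigner's sum:
Half-angle: c=0.920300, s=0.391214. N=√(1·1·1·1)=1.000000
k: max(0,(0)−(0))=0 … min(1+(0),1−(0))=1
  k=0: (−1)^0·1.0000/(1)·0.9203^2·0.3912^0 = +0.846952
  k=1: (−1)^1·1.0000/(1)·0.9203^0·0.3912^2 = -0.153048
d^1_{0,0}(0.8039) = +0.846952 -0.153048 = +0.693904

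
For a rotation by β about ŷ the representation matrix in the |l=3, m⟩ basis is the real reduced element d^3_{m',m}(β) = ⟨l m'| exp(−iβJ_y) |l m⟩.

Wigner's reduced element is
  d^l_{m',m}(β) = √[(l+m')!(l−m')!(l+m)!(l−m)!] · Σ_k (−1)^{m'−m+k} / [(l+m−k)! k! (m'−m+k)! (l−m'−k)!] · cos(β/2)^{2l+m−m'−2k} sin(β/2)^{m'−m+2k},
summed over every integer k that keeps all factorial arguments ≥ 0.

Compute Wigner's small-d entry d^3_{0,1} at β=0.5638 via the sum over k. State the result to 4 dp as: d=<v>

d=0.5952

d^3_{0,1}(β=0.5638) via Wigner's sum:
With c≡cos(β/2)=0.960529 and s≡sin(β/2)=0.278181, N=[6·6·24·2]^{1/2}=41.569219
k: max(0,(1)−(0))=1 … min(3+(1),3−(0))=3
  k=1: (−1)^0·41.5692/(12)·0.9605^5·0.2782^1 = +0.787898
  k=2: (−1)^1·41.5692/(4)·0.9605^3·0.2782^3 = -0.198256
  k=3: (−1)^2·41.5692/(12)·0.9605^1·0.2782^5 = +0.005543
d^3_{0,1}(0.5638) = +0.787898 -0.198256 +0.005543 = +0.595185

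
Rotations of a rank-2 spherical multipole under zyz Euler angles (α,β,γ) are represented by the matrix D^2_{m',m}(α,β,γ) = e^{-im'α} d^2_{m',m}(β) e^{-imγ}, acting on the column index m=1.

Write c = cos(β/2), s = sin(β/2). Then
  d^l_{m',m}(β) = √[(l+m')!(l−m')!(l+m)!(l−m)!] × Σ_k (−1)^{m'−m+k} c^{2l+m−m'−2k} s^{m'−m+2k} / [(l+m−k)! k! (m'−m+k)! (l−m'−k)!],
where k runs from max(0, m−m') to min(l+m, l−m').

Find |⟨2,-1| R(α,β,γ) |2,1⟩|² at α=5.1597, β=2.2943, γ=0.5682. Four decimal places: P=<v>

P=0.0725

Split into d^2_{-1,1}(β=2.2943) × two z-phases.
With c≡cos(β/2)=0.411087 and s≡sin(β/2)=0.911596, N=[1·6·6·1]^{1/2}=6.000000
k∈{2,3} keeps every argument non-negative
  k=2: (−1)^0·6.0000/(2)·0.4111^2·0.9116^2 = +0.421302
  k=3: (−1)^1·6.0000/(6)·0.4111^0·0.9116^4 = -0.690573
d^2_{-1,1}(2.2943) = +0.421302 -0.690573 = -0.269271
|D^2_{-1,1}|² = |d^2_{-1,1}(β)|² = (-0.269271)² = 0.072507 (the z-rotation phases have unit modulus)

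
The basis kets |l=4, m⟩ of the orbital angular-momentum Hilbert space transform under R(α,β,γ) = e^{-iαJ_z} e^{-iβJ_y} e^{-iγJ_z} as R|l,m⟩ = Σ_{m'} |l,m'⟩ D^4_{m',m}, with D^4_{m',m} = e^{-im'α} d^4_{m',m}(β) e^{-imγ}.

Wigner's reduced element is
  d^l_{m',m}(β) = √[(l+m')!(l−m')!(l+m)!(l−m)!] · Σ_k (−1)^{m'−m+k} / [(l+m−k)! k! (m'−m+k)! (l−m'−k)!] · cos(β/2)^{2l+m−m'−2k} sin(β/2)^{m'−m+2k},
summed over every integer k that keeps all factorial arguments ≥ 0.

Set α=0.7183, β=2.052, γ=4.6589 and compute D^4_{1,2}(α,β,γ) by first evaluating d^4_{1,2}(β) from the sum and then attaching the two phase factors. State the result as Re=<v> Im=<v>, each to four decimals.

D^4_{1,2}(0.7183,2.052,4.6589) = e^{-i·1·0.7183}·d^4_{1,2}(2.052)·e^{-i·2·4.6589}. Compute d first:
Half-angle: c=0.518244, s=0.855233. N=√(120·6·720·2)=1018.233765
Admissible k: 1..3 (factorial args all ≥0)
  k=1: (−1)^0·1018.2338/(240)·0.5182^7·0.8552^1 = +0.036430
  k=2: (−1)^1·1018.2338/(48)·0.5182^5·0.8552^3 = -0.496056
  k=3: (−1)^2·1018.2338/(72)·0.5182^3·0.8552^5 = +0.900616
d^4_{1,2}(2.052) = +0.036430 -0.496056 +0.900616 = +0.440990
Phases: e^{-i·(1)·0.7183}=+0.752926-0.658106i, e^{-i·(2)·4.6589}=-0.994283-0.106774i ⇒ D=-0.361122+0.253107i

Re=-0.3611 Im=0.2531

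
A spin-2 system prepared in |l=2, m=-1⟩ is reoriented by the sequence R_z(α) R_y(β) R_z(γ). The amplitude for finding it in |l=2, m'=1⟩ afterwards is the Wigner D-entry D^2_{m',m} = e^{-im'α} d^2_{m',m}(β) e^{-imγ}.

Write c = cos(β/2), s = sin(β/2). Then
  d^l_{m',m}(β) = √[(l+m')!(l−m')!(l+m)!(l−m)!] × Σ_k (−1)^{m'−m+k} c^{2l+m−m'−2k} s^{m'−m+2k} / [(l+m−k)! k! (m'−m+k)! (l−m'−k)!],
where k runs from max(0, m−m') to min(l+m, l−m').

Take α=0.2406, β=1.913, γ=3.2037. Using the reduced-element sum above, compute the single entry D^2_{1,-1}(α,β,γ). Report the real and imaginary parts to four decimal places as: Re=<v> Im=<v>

First d^2_{1,-1}(β=1.913), then the phase factors e^{-i(1)α} and e^{-i(-1)γ}:
Half-angle: c=0.576384, s=0.817179. N=√(6·1·1·6)=6.000000
The bounds max(0,m−m')=0 and min(l+m,l−m')=1 give 2 terms
  k=0: (−1)^2·6.0000/(2)·0.5764^2·0.8172^2 = +0.665548
  k=1: (−1)^3·6.0000/(6)·0.5764^0·0.8172^4 = -0.445933
d^2_{1,-1}(1.913) = +0.665548 -0.445933 = +0.219615
Attach z-rotation phases: D = e^{-i(1)(0.2406)}·(+0.219615)·e^{-i(-1)(3.2037)} = -0.216126+0.038992i

Re=-0.2161 Im=0.0390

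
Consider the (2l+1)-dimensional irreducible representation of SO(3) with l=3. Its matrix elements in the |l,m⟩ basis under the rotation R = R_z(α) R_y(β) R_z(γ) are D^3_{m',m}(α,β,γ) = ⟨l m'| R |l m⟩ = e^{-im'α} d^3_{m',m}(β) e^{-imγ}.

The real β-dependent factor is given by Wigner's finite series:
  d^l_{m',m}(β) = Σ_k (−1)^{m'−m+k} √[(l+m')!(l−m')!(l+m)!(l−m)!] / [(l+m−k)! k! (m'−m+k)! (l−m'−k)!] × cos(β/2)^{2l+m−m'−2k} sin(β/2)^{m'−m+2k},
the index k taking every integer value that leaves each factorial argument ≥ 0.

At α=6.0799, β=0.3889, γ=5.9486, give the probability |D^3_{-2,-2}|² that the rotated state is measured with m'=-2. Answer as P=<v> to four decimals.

First d^3_{-2,-2}(β=0.3889), then the phase factors e^{-i(-2)α} and e^{-i(-2)γ}:
c=cos(0.3889/2)=0.981154, s=sin(0.3889/2)=0.193227; N=√[1·120·1·120]=120.000000
k∈{0,1} keeps every argument non-negative
  k=0: (−1)^0·120.0000/(120)·0.9812^6·0.1932^0 = +0.892120
  k=1: (−1)^1·120.0000/(24)·0.9812^4·0.1932^2 = -0.173003
d^3_{-2,-2}(0.3889) = +0.892120 -0.173003 = +0.719117
|D^3_{-2,-2}|² = |d^3_{-2,-2}(β)|² = (+0.719117)² = 0.517129 (the z-rotation phases have unit modulus)

P=0.5171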